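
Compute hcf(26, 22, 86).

2

gcd(26, 22): 26 = 1·22 + 4; 22 = 5·4 + 2; 4 = 2·2 + 0 → 2
gcd(2, 86): 86 = 43·2 + 0 → 2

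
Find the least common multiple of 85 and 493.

gcd first: 493 = 5·85 + 68; 85 = 1·68 + 17; 68 = 4·17 + 0 → gcd = 17
lcm = 85·493/gcd = 41905/17 = 2465

2465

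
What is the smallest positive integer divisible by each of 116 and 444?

gcd first: 444 = 3·116 + 96; 116 = 1·96 + 20; 96 = 4·20 + 16; 20 = 1·16 + 4; 16 = 4·4 + 0 → gcd = 4
lcm = 116·444/gcd = 51504/4 = 12876

12876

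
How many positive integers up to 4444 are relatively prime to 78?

78 = 2·3·13. Inclusion–exclusion on these primes:
4444 − ⌊4444/2⌋ − ⌊4444/3⌋ − ⌊4444/13⌋ + ⌊4444/6⌋ + ⌊4444/26⌋ + ⌊4444/39⌋ − ⌊4444/78⌋ = 1367

1367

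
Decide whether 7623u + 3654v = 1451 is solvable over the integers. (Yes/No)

No

gcd(7623, 3654): 7623 = 2·3654 + 315; 3654 = 11·315 + 189; 315 = 1·189 + 126; 189 = 1·126 + 63; 126 = 2·63 + 0 → 63
63 does not divide 1451, so a solution does not exist.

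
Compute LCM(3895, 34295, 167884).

12424255420

3895 = 5 · 19 · 41; 34295 = 5 · 19³; 167884 = 2² · 19 · 47²
lcm takes max exponent of each prime: 2² · 5 · 19³ · 41 · 47² = 12424255420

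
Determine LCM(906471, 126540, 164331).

906471 = 3⁴ · 19² · 31; 126540 = 2² · 3² · 5 · 19 · 37; 164331 = 3² · 19 · 31²
lcm takes max exponent of each prime: 2² · 3⁴ · 5 · 19² · 31² · 37 = 20794444740

20794444740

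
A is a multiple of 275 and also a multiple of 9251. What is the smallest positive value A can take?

231275

gcd first: 9251 = 33·275 + 176; 275 = 1·176 + 99; 176 = 1·99 + 77; 99 = 1·77 + 22; 77 = 3·22 + 11; 22 = 2·11 + 0 → gcd = 11
lcm = 275·9251/gcd = 2544025/11 = 231275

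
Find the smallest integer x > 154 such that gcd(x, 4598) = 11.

165

4598 = 11·418. Any x with gcd(x, 4598) = 11 is a multiple of 11, say 11s, with s coprime to 418.
Need s > 154/11, so s ≥ 15. First s ≥ 15 with gcd(s, 418) = 1 is s = 15. Thus x = 11·15 = 165.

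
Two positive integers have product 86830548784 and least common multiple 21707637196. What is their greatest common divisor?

From gcd × lcm = ab: gcd = 86830548784 / 21707637196 = 4.

4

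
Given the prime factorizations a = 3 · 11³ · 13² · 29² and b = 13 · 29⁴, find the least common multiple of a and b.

max exponent per prime: 3 · 11³ · 13² · 29⁴ = 477285242577

477285242577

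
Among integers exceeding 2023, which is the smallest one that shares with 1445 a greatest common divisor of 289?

gcd(a, 1445) = 289 forces 289 | a; write a = 289s. Then gcd(289s, 289·5) = 289·gcd(s, 5), so need gcd(s, 5) = 1.
289s > 2023 gives s ≥ 8. The least s ≥ 8 coprime to 5 is 8, so a = 289·8 = 2312.

2312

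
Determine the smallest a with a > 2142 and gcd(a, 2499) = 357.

2499 = 357·7. Any a with gcd(a, 2499) = 357 is a multiple of 357, say 357s, with s coprime to 7.
Need s > 2142/357, so s ≥ 7. First s ≥ 7 with gcd(s, 7) = 1 is s = 8. Thus a = 357·8 = 2856.

2856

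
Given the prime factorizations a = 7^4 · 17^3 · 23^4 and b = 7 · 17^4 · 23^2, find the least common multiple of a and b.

56117612986561

max exponent per prime: 7^4 · 17^4 · 23^4 = 56117612986561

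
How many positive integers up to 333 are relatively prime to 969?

198

Prime factors of 969: 3, 17, 19. Count integers ≤ 333 divisible by none of them.
By inclusion–exclusion: 333 − ⌊333/3⌋ − ⌊333/17⌋ − ⌊333/19⌋ + ⌊333/51⌋ + ⌊333/57⌋ + ⌊333/323⌋ − ⌊333/969⌋ = 198.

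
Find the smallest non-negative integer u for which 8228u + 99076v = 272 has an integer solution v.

Reduce mod 99076: 8228u ≡ 272 (mod 99076). With g = gcd(8228, 99076) = 68 dividing 272, divide through: 121u ≡ 4 (mod 1457).
Since gcd(121, 1457) = 1, u ≡ 4·(121)⁻¹ ≡ 1156 (mod 1457). Smallest non-negative: 1156.

1156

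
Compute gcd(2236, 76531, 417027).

gcd(2236, 76531): 76531 = 34·2236 + 507; 2236 = 4·507 + 208; 507 = 2·208 + 91; 208 = 2·91 + 26; 91 = 3·26 + 13; 26 = 2·13 + 0 → 13
gcd(13, 417027): 417027 = 32079·13 + 0 → 13

13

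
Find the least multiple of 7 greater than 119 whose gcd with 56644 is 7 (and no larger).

133

56644 = 7·8092. Any x with gcd(x, 56644) = 7 is a multiple of 7, say 7s, with s coprime to 8092.
Need s > 119/7, so s ≥ 18. First s ≥ 18 with gcd(s, 8092) = 1 is s = 19. Thus x = 7·19 = 133.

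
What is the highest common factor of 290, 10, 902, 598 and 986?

2

gcd(290, 10): 290 = 29·10 + 0 → 10
gcd(10, 902): 902 = 90·10 + 2; 10 = 5·2 + 0 → 2
gcd(2, 598): 598 = 299·2 + 0 → 2
gcd(2, 986): 986 = 493·2 + 0 → 2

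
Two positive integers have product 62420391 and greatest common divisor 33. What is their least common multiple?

1891527

gcd·lcm = product, so lcm = 62420391/33 = 1891527.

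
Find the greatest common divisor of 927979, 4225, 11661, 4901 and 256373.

927979 = 13² · 17² · 19; 4225 = 5² · 13²; 11661 = 3 · 13² · 23; 4901 = 13² · 29; 256373 = 13² · 37 · 41
gcd takes min exponent of each prime: 13² = 169

169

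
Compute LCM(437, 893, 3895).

437 = 19 · 23; 893 = 19 · 47; 3895 = 5 · 19 · 41
lcm takes max exponent of each prime: 5 · 19 · 23 · 41 · 47 = 4210495

4210495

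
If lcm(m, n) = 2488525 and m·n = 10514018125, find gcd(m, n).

4225

From gcd × lcm = mn: gcd = 10514018125 / 2488525 = 4225.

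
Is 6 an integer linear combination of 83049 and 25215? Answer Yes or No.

Yes

gcd(83049, 25215): 83049 = 3·25215 + 7404; 25215 = 3·7404 + 3003; 7404 = 2·3003 + 1398; 3003 = 2·1398 + 207; 1398 = 6·207 + 156; 207 = 1·156 + 51; 156 = 3·51 + 3; 51 = 17·3 + 0 → 3
3 divides 6, so a solution exists.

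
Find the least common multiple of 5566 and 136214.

gcd first: 136214 = 24·5566 + 2630; 5566 = 2·2630 + 306; 2630 = 8·306 + 182; 306 = 1·182 + 124; 182 = 1·124 + 58; 124 = 2·58 + 8; 58 = 7·8 + 2; 8 = 4·2 + 0 → gcd = 2
lcm = 5566·136214/gcd = 758167124/2 = 379083562

379083562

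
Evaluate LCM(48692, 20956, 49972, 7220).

48692 = 2² · 7 · 37 · 47; 20956 = 2² · 13² · 31; 49972 = 2² · 13 · 31²; 7220 = 2² · 5 · 19²
lcm takes max exponent of each prime: 2² · 5 · 7 · 13² · 19² · 31² · 37 · 47 = 14273974345540

14273974345540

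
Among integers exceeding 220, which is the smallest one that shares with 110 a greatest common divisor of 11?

Multiples of 11 above 220: 11·21, 11·22, … . Need the cofactor coprime to 110/11 = 10.
Checking s = 21, 22, … the first with gcd(s, 10) = 1 is s = 21, giving 231.

231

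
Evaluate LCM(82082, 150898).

563000438

82082 = 2 · 7 · 11 · 13 · 41; 150898 = 2 · 11 · 19³
max exponents: 2 · 7 · 11 · 13 · 19³ · 41 = 563000438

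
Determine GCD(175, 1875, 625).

175 = 5² · 7; 1875 = 3 · 5⁴; 625 = 5⁴
gcd takes min exponent of each prime: 5² = 25

25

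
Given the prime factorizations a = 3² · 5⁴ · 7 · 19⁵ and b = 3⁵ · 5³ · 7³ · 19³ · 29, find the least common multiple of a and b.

3740644306861875

max exponent per prime: 3⁵ · 5⁴ · 7³ · 19⁵ · 29 = 3740644306861875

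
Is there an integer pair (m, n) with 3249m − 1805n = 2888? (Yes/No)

By Bézout, 3249m − 1805n = 2888 has integer solutions iff gcd(3249, 1805) | 2888.
Euclid: 3249 = 1·1805 + 1444; 1805 = 1·1444 + 361; 1444 = 4·361 + 0. gcd = 361; 2888 mod 361 = 0. Yes.

Yes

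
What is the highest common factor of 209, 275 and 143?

gcd(209, 275): 275 = 1·209 + 66; 209 = 3·66 + 11; 66 = 6·11 + 0 → 11
gcd(11, 143): 143 = 13·11 + 0 → 11

11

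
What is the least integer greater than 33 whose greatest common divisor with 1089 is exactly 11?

1089 = 11·99. Any m with gcd(m, 1089) = 11 is a multiple of 11, say 11s, with s coprime to 99.
Need s > 33/11, so s ≥ 4. First s ≥ 4 with gcd(s, 99) = 1 is s = 4. Thus m = 11·4 = 44.

44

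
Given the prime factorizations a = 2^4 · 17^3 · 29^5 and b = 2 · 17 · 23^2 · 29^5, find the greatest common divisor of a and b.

697379066

min exponent per shared prime: 2 · 17 · 29^5 = 697379066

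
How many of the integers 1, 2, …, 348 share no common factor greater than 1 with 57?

220

Prime factors of 57: 3, 19. Count integers ≤ 348 divisible by none of them.
By inclusion–exclusion: 348 − ⌊348/3⌋ − ⌊348/19⌋ + ⌊348/57⌋ = 220.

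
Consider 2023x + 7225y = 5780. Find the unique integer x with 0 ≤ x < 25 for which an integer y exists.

10

gcd(2023, 7225) = 289 (Euclid: 7225 = 3·2023 + 1156; 2023 = 1·1156 + 867; 1156 = 1·867 + 289; 867 = 3·289 + 0), and 289 | 5780.
Extended Euclid: 2023·(-7) + 7225·(2) = 289. Scale by 20: x₀ = -140.
General solution x = x₀ + 25t; reducing mod 25 gives x = 10 (and y = -2).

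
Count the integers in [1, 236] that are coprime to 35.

Prime factors of 35: 5, 7. Count integers ≤ 236 divisible by none of them.
By inclusion–exclusion: 236 − ⌊236/5⌋ − ⌊236/7⌋ + ⌊236/35⌋ = 162.

162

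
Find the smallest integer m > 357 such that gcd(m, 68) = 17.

391

Multiples of 17 above 357: 17·22, 17·23, … . Need the cofactor coprime to 68/17 = 4.
Checking s = 22, 23, … the first with gcd(s, 4) = 1 is s = 23, giving 391.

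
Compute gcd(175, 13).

1

Euclid: 175 = 13·13 + 6; 13 = 2·6 + 1; 6 = 6·1 + 0. Last nonzero remainder: 1.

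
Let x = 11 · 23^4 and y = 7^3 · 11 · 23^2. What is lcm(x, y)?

max exponent per prime: 7^3 · 11 · 23^4 = 1055840093

1055840093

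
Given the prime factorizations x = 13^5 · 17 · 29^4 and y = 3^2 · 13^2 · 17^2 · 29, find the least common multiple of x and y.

max exponent per prime: 3^2 · 13^5 · 17^2 · 29^4 = 683044667750133

683044667750133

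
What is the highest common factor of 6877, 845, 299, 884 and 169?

13

6877 = 13 · 23²; 845 = 5 · 13²; 299 = 13 · 23; 884 = 2² · 13 · 17; 169 = 13²
gcd takes min exponent of each prime: 13 = 13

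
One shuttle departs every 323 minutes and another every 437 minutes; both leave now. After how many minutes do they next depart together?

7429

gcd first: 437 = 1·323 + 114; 323 = 2·114 + 95; 114 = 1·95 + 19; 95 = 5·19 + 0 → gcd = 19
lcm = 323·437/gcd = 141151/19 = 7429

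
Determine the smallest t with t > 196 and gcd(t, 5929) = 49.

Multiples of 49 above 196: 49·5, 49·6, … . Need the cofactor coprime to 5929/49 = 121.
Checking s = 5, 6, … the first with gcd(s, 121) = 1 is s = 5, giving 245.

245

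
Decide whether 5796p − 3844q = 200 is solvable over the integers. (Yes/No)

By Bézout, 5796p − 3844q = 200 has integer solutions iff gcd(5796, 3844) | 200.
Euclid: 5796 = 1·3844 + 1952; 3844 = 1·1952 + 1892; 1952 = 1·1892 + 60; 1892 = 31·60 + 32; 60 = 1·32 + 28; 32 = 1·28 + 4; 28 = 7·4 + 0. gcd = 4; 200 mod 4 = 0. Yes.

Yes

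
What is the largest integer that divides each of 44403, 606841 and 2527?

44403 = 3 · 19² · 41; 606841 = 19² · 41²; 2527 = 7 · 19²
gcd takes min exponent of each prime: 19² = 361

361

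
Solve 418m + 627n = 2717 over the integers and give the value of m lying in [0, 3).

gcd(418, 627) = 209 (Euclid: 627 = 1·418 + 209; 418 = 2·209 + 0), and 209 | 2717.
Extended Euclid: 418·(-1) + 627·(1) = 209. Scale by 13: m₀ = -13.
General solution m = m₀ + 3t; reducing mod 3 gives m = 2 (and n = 3).

2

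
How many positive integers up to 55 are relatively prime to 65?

Prime factors of 65: 5, 13. Count integers ≤ 55 divisible by none of them.
By inclusion–exclusion: 55 − ⌊55/5⌋ − ⌊55/13⌋ + ⌊55/65⌋ = 40.

40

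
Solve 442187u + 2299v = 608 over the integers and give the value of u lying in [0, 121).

48

Reduce mod 2299: 442187u ≡ 608 (mod 2299). With g = gcd(442187, 2299) = 19 dividing 608, divide through: 23273u ≡ 32 (mod 121).
Since gcd(23273, 121) = 1, u ≡ 32·(23273)⁻¹ ≡ 48 (mod 121). Smallest non-negative: 48.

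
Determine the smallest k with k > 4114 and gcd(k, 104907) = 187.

4301

gcd(k, 104907) = 187 forces 187 | k; write k = 187s. Then gcd(187s, 187·561) = 187·gcd(s, 561), so need gcd(s, 561) = 1.
187s > 4114 gives s ≥ 23. The least s ≥ 23 coprime to 561 is 23, so k = 187·23 = 4301.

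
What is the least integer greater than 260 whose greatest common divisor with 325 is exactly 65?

gcd(k, 325) = 65 forces 65 | k; write k = 65s. Then gcd(65s, 65·5) = 65·gcd(s, 5), so need gcd(s, 5) = 1.
65s > 260 gives s ≥ 5. The least s ≥ 5 coprime to 5 is 6, so k = 65·6 = 390.

390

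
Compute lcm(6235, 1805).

2250835

gcd first: 6235 = 3·1805 + 820; 1805 = 2·820 + 165; 820 = 4·165 + 160; 165 = 1·160 + 5; 160 = 32·5 + 0 → gcd = 5
lcm = 6235·1805/gcd = 11254175/5 = 2250835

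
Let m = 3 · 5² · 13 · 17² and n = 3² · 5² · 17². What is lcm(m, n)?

845325

max exponent per prime: 3² · 5² · 13 · 17² = 845325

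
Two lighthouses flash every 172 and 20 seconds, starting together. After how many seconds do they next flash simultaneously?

860

gcd first: 172 = 8·20 + 12; 20 = 1·12 + 8; 12 = 1·8 + 4; 8 = 2·4 + 0 → gcd = 4
lcm = 172·20/gcd = 3440/4 = 860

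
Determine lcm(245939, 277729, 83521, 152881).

1571001028213

245939 = 17² · 23 · 37; 277729 = 17² · 31²; 83521 = 17⁴; 152881 = 17² · 23²
lcm takes max exponent of each prime: 17⁴ · 23² · 31² · 37 = 1571001028213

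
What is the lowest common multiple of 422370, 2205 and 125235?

57597329790

422370 = 2 · 3² · 5 · 13 · 19²; 2205 = 3² · 5 · 7²; 125235 = 3² · 5 · 11² · 23
lcm takes max exponent of each prime: 2 · 3² · 5 · 7² · 11² · 13 · 19² · 23 = 57597329790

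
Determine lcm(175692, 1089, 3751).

175692 = 2² · 3 · 11⁴; 1089 = 3² · 11²; 3751 = 11² · 31
lcm takes max exponent of each prime: 2² · 3² · 11⁴ · 31 = 16339356

16339356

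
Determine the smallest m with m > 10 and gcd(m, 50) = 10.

gcd(m, 50) = 10 forces 10 | m; write m = 10s. Then gcd(10s, 10·5) = 10·gcd(s, 5), so need gcd(s, 5) = 1.
10s > 10 gives s ≥ 2. The least s ≥ 2 coprime to 5 is 2, so m = 10·2 = 20.

20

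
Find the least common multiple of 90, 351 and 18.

lcm(90, 351) = 90·351/gcd = 31590/9 = 3510
lcm(3510, 18) = 3510·18/gcd = 63180/18 = 3510

3510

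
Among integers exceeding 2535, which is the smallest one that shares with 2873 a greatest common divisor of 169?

2704

Multiples of 169 above 2535: 169·16, 169·17, … . Need the cofactor coprime to 2873/169 = 17.
Checking s = 16, 17, … the first with gcd(s, 17) = 1 is s = 16, giving 2704.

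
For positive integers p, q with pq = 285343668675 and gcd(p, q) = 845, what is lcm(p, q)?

For any two positive integers, gcd × lcm equals their product. Hence lcm = 285343668675 / 845 = 337684815.

337684815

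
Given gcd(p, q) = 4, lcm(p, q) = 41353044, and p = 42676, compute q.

3876

Using pq = gcd(p,q)·lcm(p,q) = 4·41353044 = 165412176, we get q = 165412176/42676 = 3876.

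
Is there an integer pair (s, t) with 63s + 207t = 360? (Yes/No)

Yes

gcd(63, 207): 207 = 3·63 + 18; 63 = 3·18 + 9; 18 = 2·9 + 0 → 9
9 divides 360, so a solution exists.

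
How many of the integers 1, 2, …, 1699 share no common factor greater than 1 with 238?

686

Prime factors of 238: 2, 7, 17. Count integers ≤ 1699 divisible by none of them.
By inclusion–exclusion: 1699 − ⌊1699/2⌋ − ⌊1699/7⌋ − ⌊1699/17⌋ + ⌊1699/14⌋ + ⌊1699/34⌋ + ⌊1699/119⌋ − ⌊1699/238⌋ = 686.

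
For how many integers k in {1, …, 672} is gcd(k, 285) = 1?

285 = 3·5·19. Inclusion–exclusion on these primes:
672 − ⌊672/3⌋ − ⌊672/5⌋ − ⌊672/19⌋ + ⌊672/15⌋ + ⌊672/57⌋ + ⌊672/95⌋ − ⌊672/285⌋ = 339

339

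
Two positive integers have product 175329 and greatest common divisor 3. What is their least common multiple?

Since gcd(a,b)·lcm(a,b) = ab, lcm = 175329/3 = 58443.

58443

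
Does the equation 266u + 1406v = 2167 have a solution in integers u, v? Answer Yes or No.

No

gcd(266, 1406): 1406 = 5·266 + 76; 266 = 3·76 + 38; 76 = 2·38 + 0 → 38
38 does not divide 2167, so a solution does not exist.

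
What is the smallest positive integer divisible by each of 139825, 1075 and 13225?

139825 = 5² · 7 · 17 · 47; 1075 = 5² · 43; 13225 = 5² · 23²
lcm takes max exponent of each prime: 5² · 7 · 17 · 23² · 43 · 47 = 3180599275

3180599275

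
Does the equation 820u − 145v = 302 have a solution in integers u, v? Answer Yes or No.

gcd(820, 145): 820 = 5·145 + 95; 145 = 1·95 + 50; 95 = 1·50 + 45; 50 = 1·45 + 5; 45 = 9·5 + 0 → 5
5 does not divide 302, so a solution does not exist.

No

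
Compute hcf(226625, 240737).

49

Euclid: 240737 = 1·226625 + 14112; 226625 = 16·14112 + 833; 14112 = 16·833 + 784; 833 = 1·784 + 49; 784 = 16·49 + 0. Last nonzero remainder: 49.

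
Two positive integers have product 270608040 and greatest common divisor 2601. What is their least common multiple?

For any two positive integers, gcd × lcm equals their product. Hence lcm = 270608040 / 2601 = 104040.

104040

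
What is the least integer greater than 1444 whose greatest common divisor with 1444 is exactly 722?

gcd(a, 1444) = 722 forces 722 | a; write a = 722s. Then gcd(722s, 722·2) = 722·gcd(s, 2), so need gcd(s, 2) = 1.
722s > 1444 gives s ≥ 3. The least s ≥ 3 coprime to 2 is 3, so a = 722·3 = 2166.

2166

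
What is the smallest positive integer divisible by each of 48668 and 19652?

239105884

gcd first: 48668 = 2·19652 + 9364; 19652 = 2·9364 + 924; 9364 = 10·924 + 124; 924 = 7·124 + 56; 124 = 2·56 + 12; 56 = 4·12 + 8; 12 = 1·8 + 4; 8 = 2·4 + 0 → gcd = 4
lcm = 48668·19652/gcd = 956423536/4 = 239105884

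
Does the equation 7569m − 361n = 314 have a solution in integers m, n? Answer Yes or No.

Yes

gcd(7569, 361): 7569 = 20·361 + 349; 361 = 1·349 + 12; 349 = 29·12 + 1; 12 = 12·1 + 0 → 1
1 divides 314, so a solution exists.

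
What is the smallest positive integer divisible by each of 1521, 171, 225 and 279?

1521 = 3² · 13²; 171 = 3² · 19; 225 = 3² · 5²; 279 = 3² · 31
lcm takes max exponent of each prime: 3² · 5² · 13² · 19 · 31 = 22396725

22396725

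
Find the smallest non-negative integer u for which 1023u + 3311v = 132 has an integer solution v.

Euclid: 3311 = 3·1023 + 242; 1023 = 4·242 + 55; 242 = 4·55 + 22; 55 = 2·22 + 11; 22 = 2·11 + 0 → gcd = 11; 132 = 11·12.
Back-substitution yields 1023·(123) + 3311·(-38) = 11, so one solution is u = 123·12 = 1476, v = -38·12 = -456.
Solutions in u differ by 3311/11 = 301; the one in [0, 301) is 1476 mod 301 = 272.

272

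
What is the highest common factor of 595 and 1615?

595 = 5 · 7 · 17
1615 = 5 · 17 · 19
Common: 5 · 17 = 85

85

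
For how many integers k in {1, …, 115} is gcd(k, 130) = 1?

43

130 = 2·5·13. Inclusion–exclusion on these primes:
115 − ⌊115/2⌋ − ⌊115/5⌋ − ⌊115/13⌋ + ⌊115/10⌋ + ⌊115/26⌋ + ⌊115/65⌋ − ⌊115/130⌋ = 43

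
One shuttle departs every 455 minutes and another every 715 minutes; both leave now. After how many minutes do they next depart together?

5005

455 = 5 · 7 · 13; 715 = 5 · 11 · 13
max exponents: 5 · 7 · 11 · 13 = 5005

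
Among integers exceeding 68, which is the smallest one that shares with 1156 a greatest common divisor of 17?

85

gcd(k, 1156) = 17 forces 17 | k; write k = 17s. Then gcd(17s, 17·68) = 17·gcd(s, 68), so need gcd(s, 68) = 1.
17s > 68 gives s ≥ 5. The least s ≥ 5 coprime to 68 is 5, so k = 17·5 = 85.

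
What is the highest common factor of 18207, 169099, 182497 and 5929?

18207 = 3² · 7 · 17²; 169099 = 7³ · 17 · 29; 182497 = 7 · 29² · 31; 5929 = 7² · 11²
gcd takes min exponent of each prime: 7 = 7

7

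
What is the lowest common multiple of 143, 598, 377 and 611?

8965814

143 = 11 · 13; 598 = 2 · 13 · 23; 377 = 13 · 29; 611 = 13 · 47
lcm takes max exponent of each prime: 2 · 11 · 13 · 23 · 29 · 47 = 8965814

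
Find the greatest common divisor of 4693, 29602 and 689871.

gcd(4693, 29602): 29602 = 6·4693 + 1444; 4693 = 3·1444 + 361; 1444 = 4·361 + 0 → 361
gcd(361, 689871): 689871 = 1911·361 + 0 → 361

361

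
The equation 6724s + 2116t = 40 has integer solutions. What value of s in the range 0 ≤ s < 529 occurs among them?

gcd(6724, 2116) = 4 (Euclid: 6724 = 3·2116 + 376; 2116 = 5·376 + 236; 376 = 1·236 + 140; 236 = 1·140 + 96; 140 = 1·96 + 44; 96 = 2·44 + 8; 44 = 5·8 + 4; 8 = 2·4 + 0), and 4 | 40.
Extended Euclid: 6724·(242) + 2116·(-769) = 4. Scale by 10: s₀ = 2420.
General solution s = s₀ + 529k; reducing mod 529 gives s = 304 (and t = -966).

304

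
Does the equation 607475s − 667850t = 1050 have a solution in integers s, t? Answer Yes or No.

By Bézout, 607475s − 667850t = 1050 has integer solutions iff gcd(607475, 667850) | 1050.
Euclid: 667850 = 1·607475 + 60375; 607475 = 10·60375 + 3725; 60375 = 16·3725 + 775; 3725 = 4·775 + 625; 775 = 1·625 + 150; 625 = 4·150 + 25; 150 = 6·25 + 0. gcd = 25; 1050 mod 25 = 0. Yes.

Yes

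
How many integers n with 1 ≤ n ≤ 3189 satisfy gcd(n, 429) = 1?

1784

429 = 3·11·13. Inclusion–exclusion on these primes:
3189 − ⌊3189/3⌋ − ⌊3189/11⌋ − ⌊3189/13⌋ + ⌊3189/33⌋ + ⌊3189/39⌋ + ⌊3189/143⌋ − ⌊3189/429⌋ = 1784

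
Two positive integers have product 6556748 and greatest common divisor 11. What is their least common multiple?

gcd·lcm = product, so lcm = 6556748/11 = 596068.

596068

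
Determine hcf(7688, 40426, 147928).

2

gcd(7688, 40426): 40426 = 5·7688 + 1986; 7688 = 3·1986 + 1730; 1986 = 1·1730 + 256; 1730 = 6·256 + 194; 256 = 1·194 + 62; 194 = 3·62 + 8; 62 = 7·8 + 6; 8 = 1·6 + 2; 6 = 3·2 + 0 → 2
gcd(2, 147928): 147928 = 73964·2 + 0 → 2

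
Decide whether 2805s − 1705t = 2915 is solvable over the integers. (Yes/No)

gcd(2805, 1705): 2805 = 1·1705 + 1100; 1705 = 1·1100 + 605; 1100 = 1·605 + 495; 605 = 1·495 + 110; 495 = 4·110 + 55; 110 = 2·55 + 0 → 55
55 divides 2915, so a solution exists.

Yes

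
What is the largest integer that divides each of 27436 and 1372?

Euclid: 27436 = 19·1372 + 1368; 1372 = 1·1368 + 4; 1368 = 342·4 + 0. Last nonzero remainder: 4.

4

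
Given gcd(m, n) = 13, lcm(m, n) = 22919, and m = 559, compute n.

533

Using mn = gcd(m,n)·lcm(m,n) = 13·22919 = 297947, we get n = 297947/559 = 533.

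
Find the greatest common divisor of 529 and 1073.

1

529 = 23²
1073 = 29 · 37
Common: 1 = 1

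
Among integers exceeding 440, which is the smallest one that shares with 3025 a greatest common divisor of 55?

495

gcd(x, 3025) = 55 forces 55 | x; write x = 55s. Then gcd(55s, 55·55) = 55·gcd(s, 55), so need gcd(s, 55) = 1.
55s > 440 gives s ≥ 9. The least s ≥ 9 coprime to 55 is 9, so x = 55·9 = 495.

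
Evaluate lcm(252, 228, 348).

138852

252 = 2² · 3² · 7; 228 = 2² · 3 · 19; 348 = 2² · 3 · 29
lcm takes max exponent of each prime: 2² · 3² · 7 · 19 · 29 = 138852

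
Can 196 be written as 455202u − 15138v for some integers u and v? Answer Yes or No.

No

gcd(455202, 15138): 455202 = 30·15138 + 1062; 15138 = 14·1062 + 270; 1062 = 3·270 + 252; 270 = 1·252 + 18; 252 = 14·18 + 0 → 18
18 does not divide 196, so a solution does not exist.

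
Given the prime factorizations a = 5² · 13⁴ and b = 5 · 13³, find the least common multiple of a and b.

714025

max exponent per prime: 5² · 13⁴ = 714025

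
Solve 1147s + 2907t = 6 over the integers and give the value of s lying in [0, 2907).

294

gcd(1147, 2907) = 1 (Euclid: 2907 = 2·1147 + 613; 1147 = 1·613 + 534; 613 = 1·534 + 79; 534 = 6·79 + 60; 79 = 1·60 + 19; 60 = 3·19 + 3; 19 = 6·3 + 1; 3 = 3·1 + 0), and 1 | 6.
Extended Euclid: 1147·(-920) + 2907·(363) = 1. Scale by 6: s₀ = -5520.
General solution s = s₀ + 2907k; reducing mod 2907 gives s = 294 (and t = -116).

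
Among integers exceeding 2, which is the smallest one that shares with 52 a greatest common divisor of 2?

52 = 2·26. Any a with gcd(a, 52) = 2 is a multiple of 2, say 2s, with s coprime to 26.
Need s > 2/2, so s ≥ 2. First s ≥ 2 with gcd(s, 26) = 1 is s = 3. Thus a = 2·3 = 6.

6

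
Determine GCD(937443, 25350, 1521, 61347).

507

gcd(937443, 25350): 937443 = 36·25350 + 24843; 25350 = 1·24843 + 507; 24843 = 49·507 + 0 → 507
gcd(507, 1521): 1521 = 3·507 + 0 → 507
gcd(507, 61347): 61347 = 121·507 + 0 → 507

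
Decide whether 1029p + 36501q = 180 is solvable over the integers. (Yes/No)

Yes

gcd(1029, 36501): 36501 = 35·1029 + 486; 1029 = 2·486 + 57; 486 = 8·57 + 30; 57 = 1·30 + 27; 30 = 1·27 + 3; 27 = 9·3 + 0 → 3
3 divides 180, so a solution exists.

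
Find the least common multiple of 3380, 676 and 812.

lcm(3380, 676) = 3380·676/gcd = 2284880/676 = 3380
lcm(3380, 812) = 3380·812/gcd = 2744560/4 = 686140

686140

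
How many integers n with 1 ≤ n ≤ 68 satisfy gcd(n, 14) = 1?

14 = 2·7. Inclusion–exclusion on these primes:
68 − ⌊68/2⌋ − ⌊68/7⌋ + ⌊68/14⌋ = 29

29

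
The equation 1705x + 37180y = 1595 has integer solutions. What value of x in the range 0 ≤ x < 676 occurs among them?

219

Euclid: 37180 = 21·1705 + 1375; 1705 = 1·1375 + 330; 1375 = 4·330 + 55; 330 = 6·55 + 0 → gcd = 55; 1595 = 55·29.
Back-substitution yields 1705·(-109) + 37180·(5) = 55, so one solution is x = -109·29 = -3161, y = 5·29 = 145.
Solutions in x differ by 37180/55 = 676; the one in [0, 676) is -3161 mod 676 = 219.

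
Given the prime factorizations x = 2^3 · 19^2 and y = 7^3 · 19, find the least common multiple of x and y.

990584

max exponent per prime: 2^3 · 7^3 · 19^2 = 990584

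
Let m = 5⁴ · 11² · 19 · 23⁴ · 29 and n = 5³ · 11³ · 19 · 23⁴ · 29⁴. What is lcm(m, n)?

3128347647672355625

max exponent per prime: 5⁴ · 11³ · 19 · 23⁴ · 29⁴ = 3128347647672355625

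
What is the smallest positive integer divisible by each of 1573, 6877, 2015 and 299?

1573 = 11² · 13; 6877 = 13 · 23²; 2015 = 5 · 13 · 31; 299 = 13 · 23
lcm takes max exponent of each prime: 5 · 11² · 13 · 23² · 31 = 128978135

128978135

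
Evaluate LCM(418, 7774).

1624766

gcd first: 7774 = 18·418 + 250; 418 = 1·250 + 168; 250 = 1·168 + 82; 168 = 2·82 + 4; 82 = 20·4 + 2; 4 = 2·2 + 0 → gcd = 2
lcm = 418·7774/gcd = 3249532/2 = 1624766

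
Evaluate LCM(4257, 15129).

7156017

4257 = 3² · 11 · 43; 15129 = 3² · 41²
max exponents: 3² · 11 · 41² · 43 = 7156017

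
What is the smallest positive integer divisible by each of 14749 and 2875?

14749 = 7³ · 43; 2875 = 5³ · 23
max exponents: 5³ · 7³ · 23 · 43 = 42403375

42403375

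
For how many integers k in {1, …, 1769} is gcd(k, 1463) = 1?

1306

Prime factors of 1463: 7, 11, 19. Count integers ≤ 1769 divisible by none of them.
By inclusion–exclusion: 1769 − ⌊1769/7⌋ − ⌊1769/11⌋ − ⌊1769/19⌋ + ⌊1769/77⌋ + ⌊1769/133⌋ + ⌊1769/209⌋ − ⌊1769/1463⌋ = 1306.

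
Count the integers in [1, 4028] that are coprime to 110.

1465

Prime factors of 110: 2, 5, 11. Count integers ≤ 4028 divisible by none of them.
By inclusion–exclusion: 4028 − ⌊4028/2⌋ − ⌊4028/5⌋ − ⌊4028/11⌋ + ⌊4028/10⌋ + ⌊4028/22⌋ + ⌊4028/55⌋ − ⌊4028/110⌋ = 1465.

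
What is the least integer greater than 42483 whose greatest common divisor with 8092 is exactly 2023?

gcd(x, 8092) = 2023 forces 2023 | x; write x = 2023s. Then gcd(2023s, 2023·4) = 2023·gcd(s, 4), so need gcd(s, 4) = 1.
2023s > 42483 gives s ≥ 22. The least s ≥ 22 coprime to 4 is 23, so x = 2023·23 = 46529.

46529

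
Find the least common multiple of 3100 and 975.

gcd first: 3100 = 3·975 + 175; 975 = 5·175 + 100; 175 = 1·100 + 75; 100 = 1·75 + 25; 75 = 3·25 + 0 → gcd = 25
lcm = 3100·975/gcd = 3022500/25 = 120900

120900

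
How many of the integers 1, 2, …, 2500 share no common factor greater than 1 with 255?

Prime factors of 255: 3, 5, 17. Count integers ≤ 2500 divisible by none of them.
By inclusion–exclusion: 2500 − ⌊2500/3⌋ − ⌊2500/5⌋ − ⌊2500/17⌋ + ⌊2500/15⌋ + ⌊2500/51⌋ + ⌊2500/85⌋ − ⌊2500/255⌋ = 1255.

1255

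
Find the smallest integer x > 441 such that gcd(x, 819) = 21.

819 = 21·39. Any x with gcd(x, 819) = 21 is a multiple of 21, say 21s, with s coprime to 39.
Need s > 441/21, so s ≥ 22. First s ≥ 22 with gcd(s, 39) = 1 is s = 22. Thus x = 21·22 = 462.

462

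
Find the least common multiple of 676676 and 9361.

gcd first: 676676 = 72·9361 + 2684; 9361 = 3·2684 + 1309; 2684 = 2·1309 + 66; 1309 = 19·66 + 55; 66 = 1·55 + 11; 55 = 5·11 + 0 → gcd = 11
lcm = 676676·9361/gcd = 6334364036/11 = 575851276

575851276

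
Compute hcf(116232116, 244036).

676

Euclid: 116232116 = 476·244036 + 70980; 244036 = 3·70980 + 31096; 70980 = 2·31096 + 8788; 31096 = 3·8788 + 4732; 8788 = 1·4732 + 4056; 4732 = 1·4056 + 676; 4056 = 6·676 + 0. Last nonzero remainder: 676.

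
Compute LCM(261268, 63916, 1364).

45922815092

261268 = 2² · 7² · 31 · 43; 63916 = 2² · 19 · 29²; 1364 = 2² · 11 · 31
lcm takes max exponent of each prime: 2² · 7² · 11 · 19 · 29² · 31 · 43 = 45922815092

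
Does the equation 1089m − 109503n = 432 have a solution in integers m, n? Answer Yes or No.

Yes

gcd(1089, 109503): 109503 = 100·1089 + 603; 1089 = 1·603 + 486; 603 = 1·486 + 117; 486 = 4·117 + 18; 117 = 6·18 + 9; 18 = 2·9 + 0 → 9
9 divides 432, so a solution exists.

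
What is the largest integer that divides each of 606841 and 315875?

361

Euclid: 606841 = 1·315875 + 290966; 315875 = 1·290966 + 24909; 290966 = 11·24909 + 16967; 24909 = 1·16967 + 7942; 16967 = 2·7942 + 1083; 7942 = 7·1083 + 361; 1083 = 3·361 + 0. Last nonzero remainder: 361.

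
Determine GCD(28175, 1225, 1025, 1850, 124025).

28175 = 5² · 7² · 23; 1225 = 5² · 7²; 1025 = 5² · 41; 1850 = 2 · 5² · 37; 124025 = 5² · 11² · 41
gcd takes min exponent of each prime: 5² = 25

25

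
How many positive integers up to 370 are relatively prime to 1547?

1547 = 7·13·17. Inclusion–exclusion on these primes:
370 − ⌊370/7⌋ − ⌊370/13⌋ − ⌊370/17⌋ + ⌊370/91⌋ + ⌊370/119⌋ + ⌊370/221⌋ − ⌊370/1547⌋ = 277

277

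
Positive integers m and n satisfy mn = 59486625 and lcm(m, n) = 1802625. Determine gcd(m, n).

33

From gcd × lcm = mn: gcd = 59486625 / 1802625 = 33.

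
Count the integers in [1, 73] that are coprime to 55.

Prime factors of 55: 5, 11. Count integers ≤ 73 divisible by none of them.
By inclusion–exclusion: 73 − ⌊73/5⌋ − ⌊73/11⌋ + ⌊73/55⌋ = 54.

54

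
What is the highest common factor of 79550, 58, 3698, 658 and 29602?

2

gcd(79550, 58): 79550 = 1371·58 + 32; 58 = 1·32 + 26; 32 = 1·26 + 6; 26 = 4·6 + 2; 6 = 3·2 + 0 → 2
gcd(2, 3698): 3698 = 1849·2 + 0 → 2
gcd(2, 658): 658 = 329·2 + 0 → 2
gcd(2, 29602): 29602 = 14801·2 + 0 → 2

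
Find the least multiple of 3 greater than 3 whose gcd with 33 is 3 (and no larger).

6

gcd(m, 33) = 3 forces 3 | m; write m = 3s. Then gcd(3s, 3·11) = 3·gcd(s, 11), so need gcd(s, 11) = 1.
3s > 3 gives s ≥ 2. The least s ≥ 2 coprime to 11 is 2, so m = 3·2 = 6.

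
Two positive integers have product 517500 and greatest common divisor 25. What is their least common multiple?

20700

gcd·lcm = product, so lcm = 517500/25 = 20700.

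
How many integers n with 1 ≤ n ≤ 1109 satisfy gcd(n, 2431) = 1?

876

Prime factors of 2431: 11, 13, 17. Count integers ≤ 1109 divisible by none of them.
By inclusion–exclusion: 1109 − ⌊1109/11⌋ − ⌊1109/13⌋ − ⌊1109/17⌋ + ⌊1109/143⌋ + ⌊1109/187⌋ + ⌊1109/221⌋ − ⌊1109/2431⌋ = 876.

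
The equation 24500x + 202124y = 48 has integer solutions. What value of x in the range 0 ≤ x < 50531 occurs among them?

Reduce mod 202124: 24500x ≡ 48 (mod 202124). With g = gcd(24500, 202124) = 4 dividing 48, divide through: 6125x ≡ 12 (mod 50531).
Since gcd(6125, 50531) = 1, x ≡ 12·(6125)⁻¹ ≡ 396 (mod 50531). Smallest non-negative: 396.

396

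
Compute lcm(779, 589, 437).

779 = 19 · 41; 589 = 19 · 31; 437 = 19 · 23
lcm takes max exponent of each prime: 19 · 23 · 31 · 41 = 555427

555427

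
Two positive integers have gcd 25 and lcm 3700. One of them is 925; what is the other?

u·v = gcd·lcm = 25·3700 = 92500, so v = 92500/925 = 100.

100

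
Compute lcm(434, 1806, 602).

55986

lcm(434, 1806) = 434·1806/gcd = 783804/14 = 55986
lcm(55986, 602) = 55986·602/gcd = 33703572/602 = 55986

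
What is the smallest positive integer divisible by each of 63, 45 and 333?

11655

lcm(63, 45) = 63·45/gcd = 2835/9 = 315
lcm(315, 333) = 315·333/gcd = 104895/9 = 11655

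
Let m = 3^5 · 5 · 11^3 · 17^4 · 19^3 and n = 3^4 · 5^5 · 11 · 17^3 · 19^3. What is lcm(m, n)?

579016365751209375

max exponent per prime: 3^5 · 5^5 · 11^3 · 17^4 · 19^3 = 579016365751209375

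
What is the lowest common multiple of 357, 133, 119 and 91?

88179

357 = 3 · 7 · 17; 133 = 7 · 19; 119 = 7 · 17; 91 = 7 · 13
lcm takes max exponent of each prime: 3 · 7 · 13 · 17 · 19 = 88179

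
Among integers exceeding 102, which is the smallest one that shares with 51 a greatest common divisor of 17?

gcd(k, 51) = 17 forces 17 | k; write k = 17s. Then gcd(17s, 17·3) = 17·gcd(s, 3), so need gcd(s, 3) = 1.
17s > 102 gives s ≥ 7. The least s ≥ 7 coprime to 3 is 7, so k = 17·7 = 119.

119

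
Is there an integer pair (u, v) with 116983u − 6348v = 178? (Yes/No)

gcd(116983, 6348): 116983 = 18·6348 + 2719; 6348 = 2·2719 + 910; 2719 = 2·910 + 899; 910 = 1·899 + 11; 899 = 81·11 + 8; 11 = 1·8 + 3; 8 = 2·3 + 2; 3 = 1·2 + 1; 2 = 2·1 + 0 → 1
1 divides 178, so a solution exists.

Yes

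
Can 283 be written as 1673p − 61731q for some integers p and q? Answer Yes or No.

Yes

gcd(1673, 61731): 61731 = 36·1673 + 1503; 1673 = 1·1503 + 170; 1503 = 8·170 + 143; 170 = 1·143 + 27; 143 = 5·27 + 8; 27 = 3·8 + 3; 8 = 2·3 + 2; 3 = 1·2 + 1; 2 = 2·1 + 0 → 1
1 divides 283, so a solution exists.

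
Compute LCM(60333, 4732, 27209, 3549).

5550636

60333 = 3 · 7 · 13² · 17; 4732 = 2² · 7 · 13²; 27209 = 7 · 13² · 23; 3549 = 3 · 7 · 13²
lcm takes max exponent of each prime: 2² · 3 · 7 · 13² · 17 · 23 = 5550636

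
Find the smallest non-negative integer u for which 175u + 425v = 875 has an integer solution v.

5

Reduce mod 425: 175u ≡ 875 (mod 425). With g = gcd(175, 425) = 25 dividing 875, divide through: 7u ≡ 35 (mod 17).
Since gcd(7, 17) = 1, u ≡ 35·(7)⁻¹ ≡ 5 (mod 17). Smallest non-negative: 5.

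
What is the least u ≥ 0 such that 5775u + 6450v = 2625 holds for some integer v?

Euclid: 6450 = 1·5775 + 675; 5775 = 8·675 + 375; 675 = 1·375 + 300; 375 = 1·300 + 75; 300 = 4·75 + 0 → gcd = 75; 2625 = 75·35.
Back-substitution yields 5775·(19) + 6450·(-17) = 75, so one solution is u = 19·35 = 665, v = -17·35 = -595.
Solutions in u differ by 6450/75 = 86; the one in [0, 86) is 665 mod 86 = 63.

63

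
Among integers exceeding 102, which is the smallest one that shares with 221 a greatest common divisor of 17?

119

221 = 17·13. Any t with gcd(t, 221) = 17 is a multiple of 17, say 17s, with s coprime to 13.
Need s > 102/17, so s ≥ 7. First s ≥ 7 with gcd(s, 13) = 1 is s = 7. Thus t = 17·7 = 119.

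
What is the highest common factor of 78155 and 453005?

78155 = 5 · 7² · 11 · 29
453005 = 5 · 7² · 43²
Common: 5 · 7² = 245

245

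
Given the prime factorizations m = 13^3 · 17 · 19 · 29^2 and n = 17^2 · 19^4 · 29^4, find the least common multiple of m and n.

58524039543632533

max exponent per prime: 13^3 · 17^2 · 19^4 · 29^4 = 58524039543632533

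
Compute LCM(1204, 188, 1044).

1204 = 2² · 7 · 43; 188 = 2² · 47; 1044 = 2² · 3² · 29
lcm takes max exponent of each prime: 2² · 3² · 7 · 29 · 43 · 47 = 14769468

14769468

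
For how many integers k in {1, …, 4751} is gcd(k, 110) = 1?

Prime factors of 110: 2, 5, 11. Count integers ≤ 4751 divisible by none of them.
By inclusion–exclusion: 4751 − ⌊4751/2⌋ − ⌊4751/5⌋ − ⌊4751/11⌋ + ⌊4751/10⌋ + ⌊4751/22⌋ + ⌊4751/55⌋ − ⌊4751/110⌋ = 1728.

1728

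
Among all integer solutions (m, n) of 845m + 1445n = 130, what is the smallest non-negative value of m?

Euclid: 1445 = 1·845 + 600; 845 = 1·600 + 245; 600 = 2·245 + 110; 245 = 2·110 + 25; 110 = 4·25 + 10; 25 = 2·10 + 5; 10 = 2·5 + 0 → gcd = 5; 130 = 5·26.
Back-substitution yields 845·(118) + 1445·(-69) = 5, so one solution is m = 118·26 = 3068, n = -69·26 = -1794.
Solutions in m differ by 1445/5 = 289; the one in [0, 289) is 3068 mod 289 = 178.

178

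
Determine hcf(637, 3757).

Euclid: 3757 = 5·637 + 572; 637 = 1·572 + 65; 572 = 8·65 + 52; 65 = 1·52 + 13; 52 = 4·13 + 0. Last nonzero remainder: 13.

13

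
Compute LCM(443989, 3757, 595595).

415129715

lcm(443989, 3757) = 443989·3757/gcd = 1668066673/221 = 7547813
lcm(7547813, 595595) = 7547813·595595/gcd = 4495439683735/10829 = 415129715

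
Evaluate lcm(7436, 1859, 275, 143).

7436 = 2² · 11 · 13²; 1859 = 11 · 13²; 275 = 5² · 11; 143 = 11 · 13
lcm takes max exponent of each prime: 2² · 5² · 11 · 13² = 185900

185900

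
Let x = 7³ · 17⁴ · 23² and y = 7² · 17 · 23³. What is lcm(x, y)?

max exponent per prime: 7³ · 17⁴ · 23³ = 348556602401

348556602401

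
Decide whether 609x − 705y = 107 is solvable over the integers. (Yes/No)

gcd(609, 705): 705 = 1·609 + 96; 609 = 6·96 + 33; 96 = 2·33 + 30; 33 = 1·30 + 3; 30 = 10·3 + 0 → 3
3 does not divide 107, so a solution does not exist.

No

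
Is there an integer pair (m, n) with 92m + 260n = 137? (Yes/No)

By Bézout, 92m + 260n = 137 has integer solutions iff gcd(92, 260) | 137.
Euclid: 260 = 2·92 + 76; 92 = 1·76 + 16; 76 = 4·16 + 12; 16 = 1·12 + 4; 12 = 3·4 + 0. gcd = 4; 137 mod 4 = 1. No.

No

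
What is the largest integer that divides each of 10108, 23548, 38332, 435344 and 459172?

28

10108 = 2² · 7 · 19²; 23548 = 2² · 7 · 29²; 38332 = 2² · 7 · 37²; 435344 = 2⁴ · 7 · 13² · 23; 459172 = 2² · 7 · 23² · 31
gcd takes min exponent of each prime: 2² · 7 = 28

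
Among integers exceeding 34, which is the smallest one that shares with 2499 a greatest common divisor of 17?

2499 = 17·147. Any x with gcd(x, 2499) = 17 is a multiple of 17, say 17s, with s coprime to 147.
Need s > 34/17, so s ≥ 3. First s ≥ 3 with gcd(s, 147) = 1 is s = 4. Thus x = 17·4 = 68.

68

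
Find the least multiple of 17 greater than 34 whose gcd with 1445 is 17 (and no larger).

Multiples of 17 above 34: 17·3, 17·4, … . Need the cofactor coprime to 1445/17 = 85.
Checking s = 3, 4, … the first with gcd(s, 85) = 1 is s = 3, giving 51.

51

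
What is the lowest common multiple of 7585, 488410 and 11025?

1633724123850

lcm(7585, 488410) = 7585·488410/gcd = 3704589850/5 = 740917970
lcm(740917970, 11025) = 740917970·11025/gcd = 8168620619250/5 = 1633724123850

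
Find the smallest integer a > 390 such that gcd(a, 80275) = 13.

gcd(a, 80275) = 13 forces 13 | a; write a = 13s. Then gcd(13s, 13·6175) = 13·gcd(s, 6175), so need gcd(s, 6175) = 1.
13s > 390 gives s ≥ 31. The least s ≥ 31 coprime to 6175 is 31, so a = 13·31 = 403.

403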